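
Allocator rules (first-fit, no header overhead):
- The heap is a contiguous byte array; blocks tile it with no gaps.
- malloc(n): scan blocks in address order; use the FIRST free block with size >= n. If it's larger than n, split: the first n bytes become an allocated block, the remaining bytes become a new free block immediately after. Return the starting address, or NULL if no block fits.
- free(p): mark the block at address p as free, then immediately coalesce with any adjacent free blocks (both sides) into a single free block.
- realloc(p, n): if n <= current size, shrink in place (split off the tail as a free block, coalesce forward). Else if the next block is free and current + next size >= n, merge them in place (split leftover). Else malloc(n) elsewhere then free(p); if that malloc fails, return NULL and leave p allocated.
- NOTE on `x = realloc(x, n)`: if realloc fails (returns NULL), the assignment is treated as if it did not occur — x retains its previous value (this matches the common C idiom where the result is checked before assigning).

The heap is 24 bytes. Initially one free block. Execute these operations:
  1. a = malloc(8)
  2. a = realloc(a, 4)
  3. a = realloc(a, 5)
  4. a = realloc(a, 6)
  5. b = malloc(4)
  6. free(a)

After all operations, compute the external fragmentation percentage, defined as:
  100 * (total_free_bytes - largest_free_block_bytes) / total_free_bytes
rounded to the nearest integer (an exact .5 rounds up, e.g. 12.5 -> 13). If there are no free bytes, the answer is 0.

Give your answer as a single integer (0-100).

Op 1: a = malloc(8) -> a = 0; heap: [0-7 ALLOC][8-23 FREE]
Op 2: a = realloc(a, 4) -> a = 0; heap: [0-3 ALLOC][4-23 FREE]
Op 3: a = realloc(a, 5) -> a = 0; heap: [0-4 ALLOC][5-23 FREE]
Op 4: a = realloc(a, 6) -> a = 0; heap: [0-5 ALLOC][6-23 FREE]
Op 5: b = malloc(4) -> b = 6; heap: [0-5 ALLOC][6-9 ALLOC][10-23 FREE]
Op 6: free(a) -> (freed a); heap: [0-5 FREE][6-9 ALLOC][10-23 FREE]
Free blocks: [6 14] total_free=20 largest=14 -> 100*(20-14)/20 = 600/20 = 30

Answer: 30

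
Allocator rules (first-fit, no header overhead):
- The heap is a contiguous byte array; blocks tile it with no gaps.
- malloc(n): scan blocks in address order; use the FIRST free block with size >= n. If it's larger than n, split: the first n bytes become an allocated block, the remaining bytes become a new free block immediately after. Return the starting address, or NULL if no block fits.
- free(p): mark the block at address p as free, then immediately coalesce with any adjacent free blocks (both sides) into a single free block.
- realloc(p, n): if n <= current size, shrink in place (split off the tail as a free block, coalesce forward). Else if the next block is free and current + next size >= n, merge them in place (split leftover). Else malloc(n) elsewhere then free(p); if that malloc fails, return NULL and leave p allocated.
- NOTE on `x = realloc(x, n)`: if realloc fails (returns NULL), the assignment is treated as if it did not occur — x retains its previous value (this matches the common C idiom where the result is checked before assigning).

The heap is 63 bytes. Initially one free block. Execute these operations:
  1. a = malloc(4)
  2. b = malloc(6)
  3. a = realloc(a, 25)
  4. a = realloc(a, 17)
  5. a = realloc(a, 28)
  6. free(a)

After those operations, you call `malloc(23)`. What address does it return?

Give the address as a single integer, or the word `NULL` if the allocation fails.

Answer: 10

Derivation:
Op 1: a = malloc(4) -> a = 0; heap: [0-3 ALLOC][4-62 FREE]
Op 2: b = malloc(6) -> b = 4; heap: [0-3 ALLOC][4-9 ALLOC][10-62 FREE]
Op 3: a = realloc(a, 25) -> a = 10; heap: [0-3 FREE][4-9 ALLOC][10-34 ALLOC][35-62 FREE]
Op 4: a = realloc(a, 17) -> a = 10; heap: [0-3 FREE][4-9 ALLOC][10-26 ALLOC][27-62 FREE]
Op 5: a = realloc(a, 28) -> a = 10; heap: [0-3 FREE][4-9 ALLOC][10-37 ALLOC][38-62 FREE]
Op 6: free(a) -> (freed a); heap: [0-3 FREE][4-9 ALLOC][10-62 FREE]
malloc(23): first-fit scan over [0-3 FREE][4-9 ALLOC][10-62 FREE] -> 10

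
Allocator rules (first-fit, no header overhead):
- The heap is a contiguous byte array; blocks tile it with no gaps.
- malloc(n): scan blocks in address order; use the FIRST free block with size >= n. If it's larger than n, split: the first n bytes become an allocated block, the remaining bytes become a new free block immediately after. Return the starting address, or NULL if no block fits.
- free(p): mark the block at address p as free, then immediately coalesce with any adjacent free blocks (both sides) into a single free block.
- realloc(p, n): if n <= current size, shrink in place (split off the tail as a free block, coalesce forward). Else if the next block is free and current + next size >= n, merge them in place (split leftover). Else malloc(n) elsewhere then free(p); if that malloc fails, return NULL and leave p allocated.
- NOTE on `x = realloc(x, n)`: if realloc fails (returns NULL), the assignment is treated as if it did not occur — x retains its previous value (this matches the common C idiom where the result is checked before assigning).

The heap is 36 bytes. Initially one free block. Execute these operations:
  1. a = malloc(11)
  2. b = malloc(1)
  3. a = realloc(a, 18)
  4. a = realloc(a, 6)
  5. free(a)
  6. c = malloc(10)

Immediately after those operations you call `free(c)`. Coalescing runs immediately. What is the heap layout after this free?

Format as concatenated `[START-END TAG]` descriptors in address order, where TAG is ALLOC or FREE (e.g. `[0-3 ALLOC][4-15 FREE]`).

Op 1: a = malloc(11) -> a = 0; heap: [0-10 ALLOC][11-35 FREE]
Op 2: b = malloc(1) -> b = 11; heap: [0-10 ALLOC][11-11 ALLOC][12-35 FREE]
Op 3: a = realloc(a, 18) -> a = 12; heap: [0-10 FREE][11-11 ALLOC][12-29 ALLOC][30-35 FREE]
Op 4: a = realloc(a, 6) -> a = 12; heap: [0-10 FREE][11-11 ALLOC][12-17 ALLOC][18-35 FREE]
Op 5: free(a) -> (freed a); heap: [0-10 FREE][11-11 ALLOC][12-35 FREE]
Op 6: c = malloc(10) -> c = 0; heap: [0-9 ALLOC][10-10 FREE][11-11 ALLOC][12-35 FREE]
free(c): c = 0 -> block [0-9 ALLOC]; mark free, coalesce with adjacent free neighbors -> [0-10 FREE][11-11 ALLOC][12-35 FREE]

Answer: [0-10 FREE][11-11 ALLOC][12-35 FREE]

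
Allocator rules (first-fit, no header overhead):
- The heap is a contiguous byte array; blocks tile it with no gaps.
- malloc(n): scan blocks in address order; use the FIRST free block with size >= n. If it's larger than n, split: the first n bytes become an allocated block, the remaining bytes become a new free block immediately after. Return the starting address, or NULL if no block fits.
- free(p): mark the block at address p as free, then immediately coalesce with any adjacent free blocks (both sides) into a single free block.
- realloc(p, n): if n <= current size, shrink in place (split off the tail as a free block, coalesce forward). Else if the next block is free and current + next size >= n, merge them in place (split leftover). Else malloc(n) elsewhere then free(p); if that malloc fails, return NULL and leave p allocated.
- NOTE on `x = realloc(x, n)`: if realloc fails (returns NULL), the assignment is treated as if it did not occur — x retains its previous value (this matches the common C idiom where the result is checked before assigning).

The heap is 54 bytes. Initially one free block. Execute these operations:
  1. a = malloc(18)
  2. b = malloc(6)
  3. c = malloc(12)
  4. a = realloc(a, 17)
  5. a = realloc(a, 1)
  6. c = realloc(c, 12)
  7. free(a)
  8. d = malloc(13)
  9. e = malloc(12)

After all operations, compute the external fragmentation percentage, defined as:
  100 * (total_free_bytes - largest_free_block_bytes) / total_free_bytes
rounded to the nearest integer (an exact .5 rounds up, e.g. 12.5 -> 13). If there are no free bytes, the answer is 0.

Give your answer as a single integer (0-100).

Op 1: a = malloc(18) -> a = 0; heap: [0-17 ALLOC][18-53 FREE]
Op 2: b = malloc(6) -> b = 18; heap: [0-17 ALLOC][18-23 ALLOC][24-53 FREE]
Op 3: c = malloc(12) -> c = 24; heap: [0-17 ALLOC][18-23 ALLOC][24-35 ALLOC][36-53 FREE]
Op 4: a = realloc(a, 17) -> a = 0; heap: [0-16 ALLOC][17-17 FREE][18-23 ALLOC][24-35 ALLOC][36-53 FREE]
Op 5: a = realloc(a, 1) -> a = 0; heap: [0-0 ALLOC][1-17 FREE][18-23 ALLOC][24-35 ALLOC][36-53 FREE]
Op 6: c = realloc(c, 12) -> c = 24; heap: [0-0 ALLOC][1-17 FREE][18-23 ALLOC][24-35 ALLOC][36-53 FREE]
Op 7: free(a) -> (freed a); heap: [0-17 FREE][18-23 ALLOC][24-35 ALLOC][36-53 FREE]
Op 8: d = malloc(13) -> d = 0; heap: [0-12 ALLOC][13-17 FREE][18-23 ALLOC][24-35 ALLOC][36-53 FREE]
Op 9: e = malloc(12) -> e = 36; heap: [0-12 ALLOC][13-17 FREE][18-23 ALLOC][24-35 ALLOC][36-47 ALLOC][48-53 FREE]
Free blocks: [5 6] total_free=11 largest=6 -> 100*(11-6)/11 = 500/11 ≈ 45.455 -> rounds to 45

Answer: 45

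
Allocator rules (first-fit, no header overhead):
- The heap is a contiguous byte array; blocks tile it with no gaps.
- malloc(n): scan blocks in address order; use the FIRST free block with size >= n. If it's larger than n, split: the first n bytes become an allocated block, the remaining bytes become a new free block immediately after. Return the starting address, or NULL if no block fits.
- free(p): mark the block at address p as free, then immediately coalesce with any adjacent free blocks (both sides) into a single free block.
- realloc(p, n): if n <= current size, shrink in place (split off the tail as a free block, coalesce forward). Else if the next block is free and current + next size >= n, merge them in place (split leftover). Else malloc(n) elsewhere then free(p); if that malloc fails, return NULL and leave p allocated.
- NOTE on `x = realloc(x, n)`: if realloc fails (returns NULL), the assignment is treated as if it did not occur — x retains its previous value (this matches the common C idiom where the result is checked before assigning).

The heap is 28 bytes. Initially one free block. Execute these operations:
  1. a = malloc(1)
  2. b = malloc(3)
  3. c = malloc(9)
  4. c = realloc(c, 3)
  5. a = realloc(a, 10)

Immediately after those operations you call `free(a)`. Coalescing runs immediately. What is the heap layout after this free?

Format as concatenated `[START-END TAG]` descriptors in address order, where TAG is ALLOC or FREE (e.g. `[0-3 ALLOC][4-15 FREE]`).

Op 1: a = malloc(1) -> a = 0; heap: [0-0 ALLOC][1-27 FREE]
Op 2: b = malloc(3) -> b = 1; heap: [0-0 ALLOC][1-3 ALLOC][4-27 FREE]
Op 3: c = malloc(9) -> c = 4; heap: [0-0 ALLOC][1-3 ALLOC][4-12 ALLOC][13-27 FREE]
Op 4: c = realloc(c, 3) -> c = 4; heap: [0-0 ALLOC][1-3 ALLOC][4-6 ALLOC][7-27 FREE]
Op 5: a = realloc(a, 10) -> a = 7; heap: [0-0 FREE][1-3 ALLOC][4-6 ALLOC][7-16 ALLOC][17-27 FREE]
free(a): a = 7 -> block [7-16 ALLOC]; mark free, coalesce with adjacent free neighbors -> [0-0 FREE][1-3 ALLOC][4-6 ALLOC][7-27 FREE]

Answer: [0-0 FREE][1-3 ALLOC][4-6 ALLOC][7-27 FREE]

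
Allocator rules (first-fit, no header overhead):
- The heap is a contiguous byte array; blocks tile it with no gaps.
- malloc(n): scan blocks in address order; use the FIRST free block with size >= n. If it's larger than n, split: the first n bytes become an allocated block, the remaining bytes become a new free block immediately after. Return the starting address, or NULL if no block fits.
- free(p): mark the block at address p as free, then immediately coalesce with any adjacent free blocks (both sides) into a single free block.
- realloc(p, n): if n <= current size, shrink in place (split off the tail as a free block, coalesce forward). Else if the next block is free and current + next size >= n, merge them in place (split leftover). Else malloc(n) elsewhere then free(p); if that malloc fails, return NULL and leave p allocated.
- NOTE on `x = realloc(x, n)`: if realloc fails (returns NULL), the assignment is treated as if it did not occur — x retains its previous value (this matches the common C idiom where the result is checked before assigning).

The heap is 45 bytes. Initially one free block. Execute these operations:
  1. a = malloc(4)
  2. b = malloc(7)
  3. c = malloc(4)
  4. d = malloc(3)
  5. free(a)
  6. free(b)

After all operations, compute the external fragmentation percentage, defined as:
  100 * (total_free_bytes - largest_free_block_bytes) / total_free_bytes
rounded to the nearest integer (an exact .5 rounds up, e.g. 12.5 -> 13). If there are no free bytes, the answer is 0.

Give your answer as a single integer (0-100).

Op 1: a = malloc(4) -> a = 0; heap: [0-3 ALLOC][4-44 FREE]
Op 2: b = malloc(7) -> b = 4; heap: [0-3 ALLOC][4-10 ALLOC][11-44 FREE]
Op 3: c = malloc(4) -> c = 11; heap: [0-3 ALLOC][4-10 ALLOC][11-14 ALLOC][15-44 FREE]
Op 4: d = malloc(3) -> d = 15; heap: [0-3 ALLOC][4-10 ALLOC][11-14 ALLOC][15-17 ALLOC][18-44 FREE]
Op 5: free(a) -> (freed a); heap: [0-3 FREE][4-10 ALLOC][11-14 ALLOC][15-17 ALLOC][18-44 FREE]
Op 6: free(b) -> (freed b); heap: [0-10 FREE][11-14 ALLOC][15-17 ALLOC][18-44 FREE]
Free blocks: [11 27] total_free=38 largest=27 -> 100*(38-27)/38 = 1100/38 ≈ 28.947 -> rounds to 29

Answer: 29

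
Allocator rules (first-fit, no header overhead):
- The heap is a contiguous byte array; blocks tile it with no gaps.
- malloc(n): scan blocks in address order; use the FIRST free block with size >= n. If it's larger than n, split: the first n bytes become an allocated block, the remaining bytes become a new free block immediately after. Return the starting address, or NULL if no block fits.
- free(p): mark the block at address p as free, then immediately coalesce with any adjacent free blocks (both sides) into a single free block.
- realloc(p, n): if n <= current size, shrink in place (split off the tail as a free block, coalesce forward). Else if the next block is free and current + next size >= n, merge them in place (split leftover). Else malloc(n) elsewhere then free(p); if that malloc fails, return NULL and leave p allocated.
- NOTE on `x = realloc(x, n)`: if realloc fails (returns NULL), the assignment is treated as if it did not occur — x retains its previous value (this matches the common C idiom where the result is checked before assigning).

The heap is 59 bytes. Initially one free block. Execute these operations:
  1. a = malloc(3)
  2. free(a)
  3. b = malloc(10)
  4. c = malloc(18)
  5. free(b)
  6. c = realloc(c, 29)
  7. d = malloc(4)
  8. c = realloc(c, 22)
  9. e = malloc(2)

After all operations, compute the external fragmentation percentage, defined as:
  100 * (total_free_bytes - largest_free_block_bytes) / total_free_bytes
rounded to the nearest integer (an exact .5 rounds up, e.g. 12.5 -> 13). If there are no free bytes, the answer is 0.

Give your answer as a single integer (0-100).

Answer: 13

Derivation:
Op 1: a = malloc(3) -> a = 0; heap: [0-2 ALLOC][3-58 FREE]
Op 2: free(a) -> (freed a); heap: [0-58 FREE]
Op 3: b = malloc(10) -> b = 0; heap: [0-9 ALLOC][10-58 FREE]
Op 4: c = malloc(18) -> c = 10; heap: [0-9 ALLOC][10-27 ALLOC][28-58 FREE]
Op 5: free(b) -> (freed b); heap: [0-9 FREE][10-27 ALLOC][28-58 FREE]
Op 6: c = realloc(c, 29) -> c = 10; heap: [0-9 FREE][10-38 ALLOC][39-58 FREE]
Op 7: d = malloc(4) -> d = 0; heap: [0-3 ALLOC][4-9 FREE][10-38 ALLOC][39-58 FREE]
Op 8: c = realloc(c, 22) -> c = 10; heap: [0-3 ALLOC][4-9 FREE][10-31 ALLOC][32-58 FREE]
Op 9: e = malloc(2) -> e = 4; heap: [0-3 ALLOC][4-5 ALLOC][6-9 FREE][10-31 ALLOC][32-58 FREE]
Free blocks: [4 27] total_free=31 largest=27 -> 100*(31-27)/31 = 400/31 ≈ 12.903 -> rounds to 13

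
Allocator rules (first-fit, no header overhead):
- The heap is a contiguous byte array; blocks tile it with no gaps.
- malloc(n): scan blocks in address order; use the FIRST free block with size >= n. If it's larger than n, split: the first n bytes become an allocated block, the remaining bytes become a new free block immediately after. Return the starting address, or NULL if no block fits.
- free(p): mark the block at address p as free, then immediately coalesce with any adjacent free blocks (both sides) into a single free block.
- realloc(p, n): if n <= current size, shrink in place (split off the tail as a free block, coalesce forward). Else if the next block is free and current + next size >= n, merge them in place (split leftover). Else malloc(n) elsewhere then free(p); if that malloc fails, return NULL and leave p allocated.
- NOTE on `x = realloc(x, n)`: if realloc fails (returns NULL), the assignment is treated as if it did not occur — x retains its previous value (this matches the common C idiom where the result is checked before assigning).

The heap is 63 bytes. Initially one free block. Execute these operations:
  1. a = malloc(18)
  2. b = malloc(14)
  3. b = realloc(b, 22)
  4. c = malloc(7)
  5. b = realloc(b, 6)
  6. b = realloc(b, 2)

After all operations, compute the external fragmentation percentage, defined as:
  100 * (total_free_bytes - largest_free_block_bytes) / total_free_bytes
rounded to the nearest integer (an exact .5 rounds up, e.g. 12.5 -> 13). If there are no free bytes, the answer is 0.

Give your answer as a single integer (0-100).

Op 1: a = malloc(18) -> a = 0; heap: [0-17 ALLOC][18-62 FREE]
Op 2: b = malloc(14) -> b = 18; heap: [0-17 ALLOC][18-31 ALLOC][32-62 FREE]
Op 3: b = realloc(b, 22) -> b = 18; heap: [0-17 ALLOC][18-39 ALLOC][40-62 FREE]
Op 4: c = malloc(7) -> c = 40; heap: [0-17 ALLOC][18-39 ALLOC][40-46 ALLOC][47-62 FREE]
Op 5: b = realloc(b, 6) -> b = 18; heap: [0-17 ALLOC][18-23 ALLOC][24-39 FREE][40-46 ALLOC][47-62 FREE]
Op 6: b = realloc(b, 2) -> b = 18; heap: [0-17 ALLOC][18-19 ALLOC][20-39 FREE][40-46 ALLOC][47-62 FREE]
Free blocks: [20 16] total_free=36 largest=20 -> 100*(36-20)/36 = 1600/36 ≈ 44.444 -> rounds to 44

Answer: 44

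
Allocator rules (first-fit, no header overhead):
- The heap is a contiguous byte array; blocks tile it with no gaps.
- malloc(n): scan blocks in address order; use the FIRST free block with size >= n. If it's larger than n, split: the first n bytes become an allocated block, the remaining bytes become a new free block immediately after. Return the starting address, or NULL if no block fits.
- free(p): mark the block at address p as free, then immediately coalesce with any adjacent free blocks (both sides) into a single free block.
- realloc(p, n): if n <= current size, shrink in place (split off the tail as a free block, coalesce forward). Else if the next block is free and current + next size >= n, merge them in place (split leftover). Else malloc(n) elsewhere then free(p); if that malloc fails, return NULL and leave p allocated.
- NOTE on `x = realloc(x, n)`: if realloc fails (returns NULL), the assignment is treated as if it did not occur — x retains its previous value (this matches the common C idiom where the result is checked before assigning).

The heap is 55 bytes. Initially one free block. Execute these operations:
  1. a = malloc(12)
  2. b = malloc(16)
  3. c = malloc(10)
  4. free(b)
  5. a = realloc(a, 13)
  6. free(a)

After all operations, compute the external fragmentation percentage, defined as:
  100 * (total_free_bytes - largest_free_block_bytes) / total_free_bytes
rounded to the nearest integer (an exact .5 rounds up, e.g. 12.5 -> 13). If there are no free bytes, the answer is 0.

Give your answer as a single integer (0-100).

Answer: 38

Derivation:
Op 1: a = malloc(12) -> a = 0; heap: [0-11 ALLOC][12-54 FREE]
Op 2: b = malloc(16) -> b = 12; heap: [0-11 ALLOC][12-27 ALLOC][28-54 FREE]
Op 3: c = malloc(10) -> c = 28; heap: [0-11 ALLOC][12-27 ALLOC][28-37 ALLOC][38-54 FREE]
Op 4: free(b) -> (freed b); heap: [0-11 ALLOC][12-27 FREE][28-37 ALLOC][38-54 FREE]
Op 5: a = realloc(a, 13) -> a = 0; heap: [0-12 ALLOC][13-27 FREE][28-37 ALLOC][38-54 FREE]
Op 6: free(a) -> (freed a); heap: [0-27 FREE][28-37 ALLOC][38-54 FREE]
Free blocks: [28 17] total_free=45 largest=28 -> 100*(45-28)/45 = 1700/45 ≈ 37.778 -> rounds to 38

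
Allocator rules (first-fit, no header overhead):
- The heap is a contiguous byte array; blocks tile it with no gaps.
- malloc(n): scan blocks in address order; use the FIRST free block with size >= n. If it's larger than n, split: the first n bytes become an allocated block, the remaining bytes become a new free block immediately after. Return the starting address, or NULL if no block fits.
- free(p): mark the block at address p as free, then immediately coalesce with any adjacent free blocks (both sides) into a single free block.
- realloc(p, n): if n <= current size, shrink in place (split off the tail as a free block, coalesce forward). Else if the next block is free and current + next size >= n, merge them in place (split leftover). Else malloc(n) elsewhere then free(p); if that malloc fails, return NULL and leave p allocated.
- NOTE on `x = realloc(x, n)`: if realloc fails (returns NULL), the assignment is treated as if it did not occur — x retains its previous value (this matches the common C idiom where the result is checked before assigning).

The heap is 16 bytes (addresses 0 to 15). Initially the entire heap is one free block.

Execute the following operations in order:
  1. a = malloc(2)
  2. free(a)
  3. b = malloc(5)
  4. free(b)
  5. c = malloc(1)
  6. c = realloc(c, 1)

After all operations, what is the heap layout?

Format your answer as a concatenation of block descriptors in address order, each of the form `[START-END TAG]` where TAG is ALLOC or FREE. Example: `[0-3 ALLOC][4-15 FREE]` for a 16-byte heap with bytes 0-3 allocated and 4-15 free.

Answer: [0-0 ALLOC][1-15 FREE]

Derivation:
Op 1: a = malloc(2) -> a = 0; heap: [0-1 ALLOC][2-15 FREE]
Op 2: free(a) -> (freed a); heap: [0-15 FREE]
Op 3: b = malloc(5) -> b = 0; heap: [0-4 ALLOC][5-15 FREE]
Op 4: free(b) -> (freed b); heap: [0-15 FREE]
Op 5: c = malloc(1) -> c = 0; heap: [0-0 ALLOC][1-15 FREE]
Op 6: c = realloc(c, 1) -> c = 0; heap: [0-0 ALLOC][1-15 FREE]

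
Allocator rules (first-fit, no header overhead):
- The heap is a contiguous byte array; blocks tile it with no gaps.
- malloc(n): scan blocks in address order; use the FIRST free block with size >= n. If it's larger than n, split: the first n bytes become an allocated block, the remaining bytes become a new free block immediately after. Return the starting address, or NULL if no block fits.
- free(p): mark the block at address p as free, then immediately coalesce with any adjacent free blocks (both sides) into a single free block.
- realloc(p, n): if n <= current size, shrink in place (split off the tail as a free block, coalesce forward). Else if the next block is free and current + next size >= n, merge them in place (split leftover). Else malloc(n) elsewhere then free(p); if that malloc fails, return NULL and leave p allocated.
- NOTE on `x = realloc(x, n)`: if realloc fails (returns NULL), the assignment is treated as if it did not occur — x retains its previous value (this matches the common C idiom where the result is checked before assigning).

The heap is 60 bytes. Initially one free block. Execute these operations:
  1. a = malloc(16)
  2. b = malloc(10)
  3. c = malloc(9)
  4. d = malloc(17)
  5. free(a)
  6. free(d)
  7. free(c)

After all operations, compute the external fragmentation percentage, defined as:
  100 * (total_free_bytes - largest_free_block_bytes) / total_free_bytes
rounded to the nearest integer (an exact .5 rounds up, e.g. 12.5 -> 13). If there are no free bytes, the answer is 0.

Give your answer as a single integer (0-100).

Op 1: a = malloc(16) -> a = 0; heap: [0-15 ALLOC][16-59 FREE]
Op 2: b = malloc(10) -> b = 16; heap: [0-15 ALLOC][16-25 ALLOC][26-59 FREE]
Op 3: c = malloc(9) -> c = 26; heap: [0-15 ALLOC][16-25 ALLOC][26-34 ALLOC][35-59 FREE]
Op 4: d = malloc(17) -> d = 35; heap: [0-15 ALLOC][16-25 ALLOC][26-34 ALLOC][35-51 ALLOC][52-59 FREE]
Op 5: free(a) -> (freed a); heap: [0-15 FREE][16-25 ALLOC][26-34 ALLOC][35-51 ALLOC][52-59 FREE]
Op 6: free(d) -> (freed d); heap: [0-15 FREE][16-25 ALLOC][26-34 ALLOC][35-59 FREE]
Op 7: free(c) -> (freed c); heap: [0-15 FREE][16-25 ALLOC][26-59 FREE]
Free blocks: [16 34] total_free=50 largest=34 -> 100*(50-34)/50 = 1600/50 = 32

Answer: 32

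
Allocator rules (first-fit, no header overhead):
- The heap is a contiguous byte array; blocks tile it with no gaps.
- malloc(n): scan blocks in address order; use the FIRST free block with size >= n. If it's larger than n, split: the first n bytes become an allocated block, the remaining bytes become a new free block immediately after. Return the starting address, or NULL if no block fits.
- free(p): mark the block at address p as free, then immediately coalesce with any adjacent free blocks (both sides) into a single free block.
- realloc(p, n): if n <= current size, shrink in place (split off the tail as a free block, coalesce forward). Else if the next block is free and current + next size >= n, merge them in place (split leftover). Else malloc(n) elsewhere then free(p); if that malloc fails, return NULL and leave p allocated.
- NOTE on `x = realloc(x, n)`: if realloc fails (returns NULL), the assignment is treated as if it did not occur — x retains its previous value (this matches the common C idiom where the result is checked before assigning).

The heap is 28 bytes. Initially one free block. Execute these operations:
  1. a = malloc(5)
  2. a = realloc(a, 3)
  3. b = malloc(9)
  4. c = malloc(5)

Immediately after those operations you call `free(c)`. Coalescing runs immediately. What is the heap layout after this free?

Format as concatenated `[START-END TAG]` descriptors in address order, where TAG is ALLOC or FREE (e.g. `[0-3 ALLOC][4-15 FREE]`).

Answer: [0-2 ALLOC][3-11 ALLOC][12-27 FREE]

Derivation:
Op 1: a = malloc(5) -> a = 0; heap: [0-4 ALLOC][5-27 FREE]
Op 2: a = realloc(a, 3) -> a = 0; heap: [0-2 ALLOC][3-27 FREE]
Op 3: b = malloc(9) -> b = 3; heap: [0-2 ALLOC][3-11 ALLOC][12-27 FREE]
Op 4: c = malloc(5) -> c = 12; heap: [0-2 ALLOC][3-11 ALLOC][12-16 ALLOC][17-27 FREE]
free(c): c = 12 -> block [12-16 ALLOC]; mark free, coalesce with adjacent free neighbors -> [0-2 ALLOC][3-11 ALLOC][12-27 FREE]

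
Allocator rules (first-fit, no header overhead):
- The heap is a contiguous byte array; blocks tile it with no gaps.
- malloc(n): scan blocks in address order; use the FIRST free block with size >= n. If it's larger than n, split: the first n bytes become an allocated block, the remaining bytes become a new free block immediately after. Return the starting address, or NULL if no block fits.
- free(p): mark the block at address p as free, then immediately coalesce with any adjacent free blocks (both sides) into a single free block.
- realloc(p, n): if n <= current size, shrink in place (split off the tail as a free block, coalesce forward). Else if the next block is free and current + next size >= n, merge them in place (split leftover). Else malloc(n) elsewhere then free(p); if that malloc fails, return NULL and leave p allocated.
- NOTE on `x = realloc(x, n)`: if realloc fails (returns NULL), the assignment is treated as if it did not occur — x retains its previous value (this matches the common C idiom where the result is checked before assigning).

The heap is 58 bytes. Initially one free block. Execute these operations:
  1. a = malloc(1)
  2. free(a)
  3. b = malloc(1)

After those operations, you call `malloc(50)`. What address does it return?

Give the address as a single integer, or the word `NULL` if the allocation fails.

Answer: 1

Derivation:
Op 1: a = malloc(1) -> a = 0; heap: [0-0 ALLOC][1-57 FREE]
Op 2: free(a) -> (freed a); heap: [0-57 FREE]
Op 3: b = malloc(1) -> b = 0; heap: [0-0 ALLOC][1-57 FREE]
malloc(50): first-fit scan over [0-0 ALLOC][1-57 FREE] -> 1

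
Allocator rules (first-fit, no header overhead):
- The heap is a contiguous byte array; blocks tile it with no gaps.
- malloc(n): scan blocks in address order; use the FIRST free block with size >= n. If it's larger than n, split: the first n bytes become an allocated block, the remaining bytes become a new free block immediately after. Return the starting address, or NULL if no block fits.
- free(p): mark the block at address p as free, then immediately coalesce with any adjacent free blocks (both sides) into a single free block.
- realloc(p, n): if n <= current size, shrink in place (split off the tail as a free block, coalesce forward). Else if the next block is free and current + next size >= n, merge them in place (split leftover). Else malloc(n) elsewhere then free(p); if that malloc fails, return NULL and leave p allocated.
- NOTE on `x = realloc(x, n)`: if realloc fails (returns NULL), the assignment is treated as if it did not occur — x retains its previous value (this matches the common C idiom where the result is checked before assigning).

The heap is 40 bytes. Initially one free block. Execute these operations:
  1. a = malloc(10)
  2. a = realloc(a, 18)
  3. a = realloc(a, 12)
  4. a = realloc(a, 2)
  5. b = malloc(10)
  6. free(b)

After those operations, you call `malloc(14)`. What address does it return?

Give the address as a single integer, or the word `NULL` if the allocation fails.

Answer: 2

Derivation:
Op 1: a = malloc(10) -> a = 0; heap: [0-9 ALLOC][10-39 FREE]
Op 2: a = realloc(a, 18) -> a = 0; heap: [0-17 ALLOC][18-39 FREE]
Op 3: a = realloc(a, 12) -> a = 0; heap: [0-11 ALLOC][12-39 FREE]
Op 4: a = realloc(a, 2) -> a = 0; heap: [0-1 ALLOC][2-39 FREE]
Op 5: b = malloc(10) -> b = 2; heap: [0-1 ALLOC][2-11 ALLOC][12-39 FREE]
Op 6: free(b) -> (freed b); heap: [0-1 ALLOC][2-39 FREE]
malloc(14): first-fit scan over [0-1 ALLOC][2-39 FREE] -> 2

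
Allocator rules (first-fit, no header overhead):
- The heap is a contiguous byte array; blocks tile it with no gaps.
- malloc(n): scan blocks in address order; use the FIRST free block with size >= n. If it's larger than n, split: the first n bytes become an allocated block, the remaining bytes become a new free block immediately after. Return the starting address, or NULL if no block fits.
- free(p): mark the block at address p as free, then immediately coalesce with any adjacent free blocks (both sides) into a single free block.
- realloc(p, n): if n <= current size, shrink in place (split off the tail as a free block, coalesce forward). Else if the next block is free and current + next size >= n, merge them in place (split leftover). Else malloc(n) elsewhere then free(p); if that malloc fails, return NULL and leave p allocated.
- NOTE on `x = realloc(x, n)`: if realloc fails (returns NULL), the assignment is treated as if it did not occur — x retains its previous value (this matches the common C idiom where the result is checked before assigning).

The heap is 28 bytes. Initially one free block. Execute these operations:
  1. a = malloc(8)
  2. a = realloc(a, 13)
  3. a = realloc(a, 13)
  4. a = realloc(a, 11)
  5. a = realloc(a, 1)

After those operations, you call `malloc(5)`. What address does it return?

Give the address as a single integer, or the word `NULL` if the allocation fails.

Answer: 1

Derivation:
Op 1: a = malloc(8) -> a = 0; heap: [0-7 ALLOC][8-27 FREE]
Op 2: a = realloc(a, 13) -> a = 0; heap: [0-12 ALLOC][13-27 FREE]
Op 3: a = realloc(a, 13) -> a = 0; heap: [0-12 ALLOC][13-27 FREE]
Op 4: a = realloc(a, 11) -> a = 0; heap: [0-10 ALLOC][11-27 FREE]
Op 5: a = realloc(a, 1) -> a = 0; heap: [0-0 ALLOC][1-27 FREE]
malloc(5): first-fit scan over [0-0 ALLOC][1-27 FREE] -> 1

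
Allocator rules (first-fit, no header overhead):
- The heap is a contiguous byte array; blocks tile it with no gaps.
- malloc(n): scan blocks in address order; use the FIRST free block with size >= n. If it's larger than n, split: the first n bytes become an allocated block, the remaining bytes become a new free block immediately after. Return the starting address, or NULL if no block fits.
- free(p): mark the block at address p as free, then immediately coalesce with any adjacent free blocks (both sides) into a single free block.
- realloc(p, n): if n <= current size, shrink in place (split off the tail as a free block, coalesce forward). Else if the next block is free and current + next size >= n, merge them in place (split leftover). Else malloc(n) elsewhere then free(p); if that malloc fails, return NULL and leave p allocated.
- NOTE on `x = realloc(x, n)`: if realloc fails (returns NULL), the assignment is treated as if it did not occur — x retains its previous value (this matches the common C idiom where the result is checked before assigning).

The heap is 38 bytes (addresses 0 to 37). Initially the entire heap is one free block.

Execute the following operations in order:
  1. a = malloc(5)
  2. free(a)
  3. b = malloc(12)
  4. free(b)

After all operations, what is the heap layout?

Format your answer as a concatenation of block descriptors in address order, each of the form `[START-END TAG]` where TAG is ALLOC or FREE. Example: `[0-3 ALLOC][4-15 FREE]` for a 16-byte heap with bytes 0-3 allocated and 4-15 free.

Answer: [0-37 FREE]

Derivation:
Op 1: a = malloc(5) -> a = 0; heap: [0-4 ALLOC][5-37 FREE]
Op 2: free(a) -> (freed a); heap: [0-37 FREE]
Op 3: b = malloc(12) -> b = 0; heap: [0-11 ALLOC][12-37 FREE]
Op 4: free(b) -> (freed b); heap: [0-37 FREE]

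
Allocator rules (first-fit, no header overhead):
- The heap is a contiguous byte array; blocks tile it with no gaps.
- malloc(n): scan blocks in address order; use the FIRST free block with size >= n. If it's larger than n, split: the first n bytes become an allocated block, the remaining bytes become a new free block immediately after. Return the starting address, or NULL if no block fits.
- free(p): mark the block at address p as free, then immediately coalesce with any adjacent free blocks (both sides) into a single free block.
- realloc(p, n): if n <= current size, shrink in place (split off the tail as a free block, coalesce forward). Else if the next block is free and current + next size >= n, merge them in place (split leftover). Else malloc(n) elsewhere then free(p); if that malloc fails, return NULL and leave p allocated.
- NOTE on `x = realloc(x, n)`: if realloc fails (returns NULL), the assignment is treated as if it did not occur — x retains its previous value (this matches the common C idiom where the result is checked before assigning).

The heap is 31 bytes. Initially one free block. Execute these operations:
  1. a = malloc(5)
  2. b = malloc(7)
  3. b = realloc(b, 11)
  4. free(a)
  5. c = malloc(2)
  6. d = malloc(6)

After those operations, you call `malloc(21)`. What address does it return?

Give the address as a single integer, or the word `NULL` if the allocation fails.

Answer: NULL

Derivation:
Op 1: a = malloc(5) -> a = 0; heap: [0-4 ALLOC][5-30 FREE]
Op 2: b = malloc(7) -> b = 5; heap: [0-4 ALLOC][5-11 ALLOC][12-30 FREE]
Op 3: b = realloc(b, 11) -> b = 5; heap: [0-4 ALLOC][5-15 ALLOC][16-30 FREE]
Op 4: free(a) -> (freed a); heap: [0-4 FREE][5-15 ALLOC][16-30 FREE]
Op 5: c = malloc(2) -> c = 0; heap: [0-1 ALLOC][2-4 FREE][5-15 ALLOC][16-30 FREE]
Op 6: d = malloc(6) -> d = 16; heap: [0-1 ALLOC][2-4 FREE][5-15 ALLOC][16-21 ALLOC][22-30 FREE]
malloc(21): first-fit scan over [0-1 ALLOC][2-4 FREE][5-15 ALLOC][16-21 ALLOC][22-30 FREE] -> NULL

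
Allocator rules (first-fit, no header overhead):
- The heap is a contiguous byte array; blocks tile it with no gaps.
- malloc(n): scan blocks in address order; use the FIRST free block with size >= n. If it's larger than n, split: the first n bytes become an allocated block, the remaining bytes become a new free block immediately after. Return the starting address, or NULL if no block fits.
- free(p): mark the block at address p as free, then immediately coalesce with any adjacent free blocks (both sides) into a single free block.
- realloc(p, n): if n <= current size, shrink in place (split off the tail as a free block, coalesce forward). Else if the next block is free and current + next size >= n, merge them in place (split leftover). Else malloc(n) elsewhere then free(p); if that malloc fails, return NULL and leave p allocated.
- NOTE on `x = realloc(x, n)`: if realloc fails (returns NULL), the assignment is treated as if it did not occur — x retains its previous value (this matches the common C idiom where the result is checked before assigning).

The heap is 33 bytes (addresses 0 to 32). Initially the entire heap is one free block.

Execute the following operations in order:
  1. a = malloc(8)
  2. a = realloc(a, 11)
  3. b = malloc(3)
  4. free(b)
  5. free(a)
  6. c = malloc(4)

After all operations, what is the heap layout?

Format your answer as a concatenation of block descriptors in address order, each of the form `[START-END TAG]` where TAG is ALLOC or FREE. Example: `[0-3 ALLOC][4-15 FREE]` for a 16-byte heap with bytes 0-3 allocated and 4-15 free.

Op 1: a = malloc(8) -> a = 0; heap: [0-7 ALLOC][8-32 FREE]
Op 2: a = realloc(a, 11) -> a = 0; heap: [0-10 ALLOC][11-32 FREE]
Op 3: b = malloc(3) -> b = 11; heap: [0-10 ALLOC][11-13 ALLOC][14-32 FREE]
Op 4: free(b) -> (freed b); heap: [0-10 ALLOC][11-32 FREE]
Op 5: free(a) -> (freed a); heap: [0-32 FREE]
Op 6: c = malloc(4) -> c = 0; heap: [0-3 ALLOC][4-32 FREE]

Answer: [0-3 ALLOC][4-32 FREE]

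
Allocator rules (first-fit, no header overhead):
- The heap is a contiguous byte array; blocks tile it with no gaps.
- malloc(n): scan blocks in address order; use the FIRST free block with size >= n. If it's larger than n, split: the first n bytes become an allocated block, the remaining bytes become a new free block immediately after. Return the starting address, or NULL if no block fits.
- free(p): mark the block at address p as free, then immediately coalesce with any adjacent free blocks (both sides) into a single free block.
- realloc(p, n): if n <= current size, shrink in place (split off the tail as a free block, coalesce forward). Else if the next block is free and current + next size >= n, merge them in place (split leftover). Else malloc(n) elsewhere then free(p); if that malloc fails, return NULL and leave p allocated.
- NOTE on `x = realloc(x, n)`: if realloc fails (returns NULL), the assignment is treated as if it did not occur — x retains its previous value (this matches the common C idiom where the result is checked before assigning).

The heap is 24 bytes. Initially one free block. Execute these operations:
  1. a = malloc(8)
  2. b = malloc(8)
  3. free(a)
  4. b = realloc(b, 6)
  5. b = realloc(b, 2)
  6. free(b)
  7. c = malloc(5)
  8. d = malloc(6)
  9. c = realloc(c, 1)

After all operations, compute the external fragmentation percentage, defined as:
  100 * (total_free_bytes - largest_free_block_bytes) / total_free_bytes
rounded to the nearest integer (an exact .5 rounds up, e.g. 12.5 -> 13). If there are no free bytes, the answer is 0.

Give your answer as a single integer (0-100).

Op 1: a = malloc(8) -> a = 0; heap: [0-7 ALLOC][8-23 FREE]
Op 2: b = malloc(8) -> b = 8; heap: [0-7 ALLOC][8-15 ALLOC][16-23 FREE]
Op 3: free(a) -> (freed a); heap: [0-7 FREE][8-15 ALLOC][16-23 FREE]
Op 4: b = realloc(b, 6) -> b = 8; heap: [0-7 FREE][8-13 ALLOC][14-23 FREE]
Op 5: b = realloc(b, 2) -> b = 8; heap: [0-7 FREE][8-9 ALLOC][10-23 FREE]
Op 6: free(b) -> (freed b); heap: [0-23 FREE]
Op 7: c = malloc(5) -> c = 0; heap: [0-4 ALLOC][5-23 FREE]
Op 8: d = malloc(6) -> d = 5; heap: [0-4 ALLOC][5-10 ALLOC][11-23 FREE]
Op 9: c = realloc(c, 1) -> c = 0; heap: [0-0 ALLOC][1-4 FREE][5-10 ALLOC][11-23 FREE]
Free blocks: [4 13] total_free=17 largest=13 -> 100*(17-13)/17 = 400/17 ≈ 23.529 -> rounds to 24

Answer: 24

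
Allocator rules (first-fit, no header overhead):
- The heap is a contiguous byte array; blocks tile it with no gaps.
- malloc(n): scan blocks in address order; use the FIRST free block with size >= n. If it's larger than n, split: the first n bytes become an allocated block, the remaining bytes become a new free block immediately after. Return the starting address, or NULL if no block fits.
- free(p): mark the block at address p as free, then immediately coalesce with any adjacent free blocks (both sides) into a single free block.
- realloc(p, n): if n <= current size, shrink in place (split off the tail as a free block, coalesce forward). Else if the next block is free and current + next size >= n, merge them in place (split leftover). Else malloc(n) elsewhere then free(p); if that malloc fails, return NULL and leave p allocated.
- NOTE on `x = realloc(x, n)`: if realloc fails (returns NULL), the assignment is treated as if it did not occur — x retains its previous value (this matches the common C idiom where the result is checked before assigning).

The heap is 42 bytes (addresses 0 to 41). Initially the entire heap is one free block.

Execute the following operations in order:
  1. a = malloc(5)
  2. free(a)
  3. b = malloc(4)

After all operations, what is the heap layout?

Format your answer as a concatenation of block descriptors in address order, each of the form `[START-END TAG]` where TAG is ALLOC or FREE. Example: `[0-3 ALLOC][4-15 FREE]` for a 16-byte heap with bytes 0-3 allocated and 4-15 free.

Op 1: a = malloc(5) -> a = 0; heap: [0-4 ALLOC][5-41 FREE]
Op 2: free(a) -> (freed a); heap: [0-41 FREE]
Op 3: b = malloc(4) -> b = 0; heap: [0-3 ALLOC][4-41 FREE]

Answer: [0-3 ALLOC][4-41 FREE]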